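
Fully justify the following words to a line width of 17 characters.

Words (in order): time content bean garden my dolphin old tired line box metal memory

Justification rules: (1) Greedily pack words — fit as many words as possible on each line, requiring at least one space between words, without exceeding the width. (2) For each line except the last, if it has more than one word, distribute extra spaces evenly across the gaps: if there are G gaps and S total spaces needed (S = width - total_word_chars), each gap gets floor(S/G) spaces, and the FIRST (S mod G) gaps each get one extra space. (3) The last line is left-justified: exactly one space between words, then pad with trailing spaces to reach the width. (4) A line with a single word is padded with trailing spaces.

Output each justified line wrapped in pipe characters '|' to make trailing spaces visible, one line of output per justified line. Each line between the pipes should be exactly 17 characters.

Answer: |time content bean|
|garden my dolphin|
|old   tired  line|
|box metal memory |

Derivation:
Line 1: ['time', 'content', 'bean'] (min_width=17, slack=0)
Line 2: ['garden', 'my', 'dolphin'] (min_width=17, slack=0)
Line 3: ['old', 'tired', 'line'] (min_width=14, slack=3)
Line 4: ['box', 'metal', 'memory'] (min_width=16, slack=1)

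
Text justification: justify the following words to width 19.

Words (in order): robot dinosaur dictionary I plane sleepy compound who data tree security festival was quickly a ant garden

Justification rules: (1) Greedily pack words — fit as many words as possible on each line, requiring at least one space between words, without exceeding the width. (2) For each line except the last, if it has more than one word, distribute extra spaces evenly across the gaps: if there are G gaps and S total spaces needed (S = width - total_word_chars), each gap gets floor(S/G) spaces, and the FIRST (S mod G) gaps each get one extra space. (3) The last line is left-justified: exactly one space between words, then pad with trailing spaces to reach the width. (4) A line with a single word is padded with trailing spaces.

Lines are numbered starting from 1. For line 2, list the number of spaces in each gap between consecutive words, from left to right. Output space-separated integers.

Line 1: ['robot', 'dinosaur'] (min_width=14, slack=5)
Line 2: ['dictionary', 'I', 'plane'] (min_width=18, slack=1)
Line 3: ['sleepy', 'compound', 'who'] (min_width=19, slack=0)
Line 4: ['data', 'tree', 'security'] (min_width=18, slack=1)
Line 5: ['festival', 'was'] (min_width=12, slack=7)
Line 6: ['quickly', 'a', 'ant'] (min_width=13, slack=6)
Line 7: ['garden'] (min_width=6, slack=13)

Answer: 2 1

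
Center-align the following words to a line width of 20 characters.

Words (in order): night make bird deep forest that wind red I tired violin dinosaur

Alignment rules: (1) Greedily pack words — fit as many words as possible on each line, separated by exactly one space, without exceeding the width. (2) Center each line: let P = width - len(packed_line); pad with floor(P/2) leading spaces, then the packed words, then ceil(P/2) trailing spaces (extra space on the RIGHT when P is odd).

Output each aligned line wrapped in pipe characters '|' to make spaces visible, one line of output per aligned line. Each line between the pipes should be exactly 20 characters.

Answer: |night make bird deep|
|forest that wind red|
|   I tired violin   |
|      dinosaur      |

Derivation:
Line 1: ['night', 'make', 'bird', 'deep'] (min_width=20, slack=0)
Line 2: ['forest', 'that', 'wind', 'red'] (min_width=20, slack=0)
Line 3: ['I', 'tired', 'violin'] (min_width=14, slack=6)
Line 4: ['dinosaur'] (min_width=8, slack=12)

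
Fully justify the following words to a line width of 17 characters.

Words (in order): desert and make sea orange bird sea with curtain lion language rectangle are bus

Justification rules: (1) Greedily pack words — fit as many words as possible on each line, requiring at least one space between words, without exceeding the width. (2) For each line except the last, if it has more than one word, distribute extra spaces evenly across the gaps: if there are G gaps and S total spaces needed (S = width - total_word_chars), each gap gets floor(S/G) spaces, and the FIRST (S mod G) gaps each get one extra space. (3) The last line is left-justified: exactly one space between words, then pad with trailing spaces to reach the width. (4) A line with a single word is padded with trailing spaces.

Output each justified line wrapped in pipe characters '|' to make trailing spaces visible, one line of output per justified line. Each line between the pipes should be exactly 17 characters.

Line 1: ['desert', 'and', 'make'] (min_width=15, slack=2)
Line 2: ['sea', 'orange', 'bird'] (min_width=15, slack=2)
Line 3: ['sea', 'with', 'curtain'] (min_width=16, slack=1)
Line 4: ['lion', 'language'] (min_width=13, slack=4)
Line 5: ['rectangle', 'are', 'bus'] (min_width=17, slack=0)

Answer: |desert  and  make|
|sea  orange  bird|
|sea  with curtain|
|lion     language|
|rectangle are bus|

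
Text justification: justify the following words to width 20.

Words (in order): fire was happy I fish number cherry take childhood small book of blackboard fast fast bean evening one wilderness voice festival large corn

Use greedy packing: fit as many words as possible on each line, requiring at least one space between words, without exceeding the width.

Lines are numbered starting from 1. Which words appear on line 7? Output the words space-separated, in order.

Answer: wilderness voice

Derivation:
Line 1: ['fire', 'was', 'happy', 'I'] (min_width=16, slack=4)
Line 2: ['fish', 'number', 'cherry'] (min_width=18, slack=2)
Line 3: ['take', 'childhood', 'small'] (min_width=20, slack=0)
Line 4: ['book', 'of', 'blackboard'] (min_width=18, slack=2)
Line 5: ['fast', 'fast', 'bean'] (min_width=14, slack=6)
Line 6: ['evening', 'one'] (min_width=11, slack=9)
Line 7: ['wilderness', 'voice'] (min_width=16, slack=4)
Line 8: ['festival', 'large', 'corn'] (min_width=19, slack=1)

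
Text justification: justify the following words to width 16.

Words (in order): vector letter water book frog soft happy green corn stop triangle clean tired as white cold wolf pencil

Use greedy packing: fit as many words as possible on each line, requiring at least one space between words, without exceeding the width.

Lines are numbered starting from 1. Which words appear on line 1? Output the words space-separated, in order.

Answer: vector letter

Derivation:
Line 1: ['vector', 'letter'] (min_width=13, slack=3)
Line 2: ['water', 'book', 'frog'] (min_width=15, slack=1)
Line 3: ['soft', 'happy', 'green'] (min_width=16, slack=0)
Line 4: ['corn', 'stop'] (min_width=9, slack=7)
Line 5: ['triangle', 'clean'] (min_width=14, slack=2)
Line 6: ['tired', 'as', 'white'] (min_width=14, slack=2)
Line 7: ['cold', 'wolf', 'pencil'] (min_width=16, slack=0)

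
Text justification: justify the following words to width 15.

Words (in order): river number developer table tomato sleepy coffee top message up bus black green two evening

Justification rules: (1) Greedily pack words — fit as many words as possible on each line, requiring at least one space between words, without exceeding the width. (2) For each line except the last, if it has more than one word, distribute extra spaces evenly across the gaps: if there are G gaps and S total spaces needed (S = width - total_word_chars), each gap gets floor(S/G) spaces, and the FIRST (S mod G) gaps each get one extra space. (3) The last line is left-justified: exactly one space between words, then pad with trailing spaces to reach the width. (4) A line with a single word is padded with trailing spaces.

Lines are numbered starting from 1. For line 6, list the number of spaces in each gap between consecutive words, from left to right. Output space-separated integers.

Answer: 1 1

Derivation:
Line 1: ['river', 'number'] (min_width=12, slack=3)
Line 2: ['developer', 'table'] (min_width=15, slack=0)
Line 3: ['tomato', 'sleepy'] (min_width=13, slack=2)
Line 4: ['coffee', 'top'] (min_width=10, slack=5)
Line 5: ['message', 'up', 'bus'] (min_width=14, slack=1)
Line 6: ['black', 'green', 'two'] (min_width=15, slack=0)
Line 7: ['evening'] (min_width=7, slack=8)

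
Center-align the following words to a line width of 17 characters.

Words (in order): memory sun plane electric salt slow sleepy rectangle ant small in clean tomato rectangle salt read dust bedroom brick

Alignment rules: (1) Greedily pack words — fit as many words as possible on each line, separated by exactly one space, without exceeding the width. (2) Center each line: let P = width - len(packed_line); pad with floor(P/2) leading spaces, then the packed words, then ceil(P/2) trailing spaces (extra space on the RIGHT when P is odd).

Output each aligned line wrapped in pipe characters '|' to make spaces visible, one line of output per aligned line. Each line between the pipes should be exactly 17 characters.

Answer: |memory sun plane |
|  electric salt  |
|   slow sleepy   |
|  rectangle ant  |
| small in clean  |
|tomato rectangle |
| salt read dust  |
|  bedroom brick  |

Derivation:
Line 1: ['memory', 'sun', 'plane'] (min_width=16, slack=1)
Line 2: ['electric', 'salt'] (min_width=13, slack=4)
Line 3: ['slow', 'sleepy'] (min_width=11, slack=6)
Line 4: ['rectangle', 'ant'] (min_width=13, slack=4)
Line 5: ['small', 'in', 'clean'] (min_width=14, slack=3)
Line 6: ['tomato', 'rectangle'] (min_width=16, slack=1)
Line 7: ['salt', 'read', 'dust'] (min_width=14, slack=3)
Line 8: ['bedroom', 'brick'] (min_width=13, slack=4)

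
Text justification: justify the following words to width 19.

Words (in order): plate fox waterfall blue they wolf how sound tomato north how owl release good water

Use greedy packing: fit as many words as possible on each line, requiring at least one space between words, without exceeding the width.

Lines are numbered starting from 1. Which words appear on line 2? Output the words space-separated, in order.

Line 1: ['plate', 'fox', 'waterfall'] (min_width=19, slack=0)
Line 2: ['blue', 'they', 'wolf', 'how'] (min_width=18, slack=1)
Line 3: ['sound', 'tomato', 'north'] (min_width=18, slack=1)
Line 4: ['how', 'owl', 'release'] (min_width=15, slack=4)
Line 5: ['good', 'water'] (min_width=10, slack=9)

Answer: blue they wolf how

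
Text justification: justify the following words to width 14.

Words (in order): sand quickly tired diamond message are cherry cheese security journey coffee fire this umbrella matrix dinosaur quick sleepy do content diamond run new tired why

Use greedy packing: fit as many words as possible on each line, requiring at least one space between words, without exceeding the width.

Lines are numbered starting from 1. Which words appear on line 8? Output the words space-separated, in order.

Answer: umbrella

Derivation:
Line 1: ['sand', 'quickly'] (min_width=12, slack=2)
Line 2: ['tired', 'diamond'] (min_width=13, slack=1)
Line 3: ['message', 'are'] (min_width=11, slack=3)
Line 4: ['cherry', 'cheese'] (min_width=13, slack=1)
Line 5: ['security'] (min_width=8, slack=6)
Line 6: ['journey', 'coffee'] (min_width=14, slack=0)
Line 7: ['fire', 'this'] (min_width=9, slack=5)
Line 8: ['umbrella'] (min_width=8, slack=6)
Line 9: ['matrix'] (min_width=6, slack=8)
Line 10: ['dinosaur', 'quick'] (min_width=14, slack=0)
Line 11: ['sleepy', 'do'] (min_width=9, slack=5)
Line 12: ['content'] (min_width=7, slack=7)
Line 13: ['diamond', 'run'] (min_width=11, slack=3)
Line 14: ['new', 'tired', 'why'] (min_width=13, slack=1)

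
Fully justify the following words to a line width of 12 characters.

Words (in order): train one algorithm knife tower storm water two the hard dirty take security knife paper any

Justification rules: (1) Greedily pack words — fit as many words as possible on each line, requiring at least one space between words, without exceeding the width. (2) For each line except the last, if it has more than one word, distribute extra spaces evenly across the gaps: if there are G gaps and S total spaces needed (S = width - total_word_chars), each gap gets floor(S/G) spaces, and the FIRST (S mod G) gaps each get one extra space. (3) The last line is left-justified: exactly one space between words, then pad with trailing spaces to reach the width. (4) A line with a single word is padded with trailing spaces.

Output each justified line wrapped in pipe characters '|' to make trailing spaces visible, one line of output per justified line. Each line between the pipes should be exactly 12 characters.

Line 1: ['train', 'one'] (min_width=9, slack=3)
Line 2: ['algorithm'] (min_width=9, slack=3)
Line 3: ['knife', 'tower'] (min_width=11, slack=1)
Line 4: ['storm', 'water'] (min_width=11, slack=1)
Line 5: ['two', 'the', 'hard'] (min_width=12, slack=0)
Line 6: ['dirty', 'take'] (min_width=10, slack=2)
Line 7: ['security'] (min_width=8, slack=4)
Line 8: ['knife', 'paper'] (min_width=11, slack=1)
Line 9: ['any'] (min_width=3, slack=9)

Answer: |train    one|
|algorithm   |
|knife  tower|
|storm  water|
|two the hard|
|dirty   take|
|security    |
|knife  paper|
|any         |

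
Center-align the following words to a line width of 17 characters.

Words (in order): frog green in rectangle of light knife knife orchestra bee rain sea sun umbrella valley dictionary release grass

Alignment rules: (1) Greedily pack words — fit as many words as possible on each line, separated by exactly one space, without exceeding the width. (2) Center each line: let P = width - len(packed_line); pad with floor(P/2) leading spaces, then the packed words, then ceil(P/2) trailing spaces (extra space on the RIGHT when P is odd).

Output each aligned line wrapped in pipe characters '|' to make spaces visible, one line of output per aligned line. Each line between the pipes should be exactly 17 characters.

Answer: |  frog green in  |
|  rectangle of   |
|light knife knife|
|  orchestra bee  |
|  rain sea sun   |
| umbrella valley |
|   dictionary    |
|  release grass  |

Derivation:
Line 1: ['frog', 'green', 'in'] (min_width=13, slack=4)
Line 2: ['rectangle', 'of'] (min_width=12, slack=5)
Line 3: ['light', 'knife', 'knife'] (min_width=17, slack=0)
Line 4: ['orchestra', 'bee'] (min_width=13, slack=4)
Line 5: ['rain', 'sea', 'sun'] (min_width=12, slack=5)
Line 6: ['umbrella', 'valley'] (min_width=15, slack=2)
Line 7: ['dictionary'] (min_width=10, slack=7)
Line 8: ['release', 'grass'] (min_width=13, slack=4)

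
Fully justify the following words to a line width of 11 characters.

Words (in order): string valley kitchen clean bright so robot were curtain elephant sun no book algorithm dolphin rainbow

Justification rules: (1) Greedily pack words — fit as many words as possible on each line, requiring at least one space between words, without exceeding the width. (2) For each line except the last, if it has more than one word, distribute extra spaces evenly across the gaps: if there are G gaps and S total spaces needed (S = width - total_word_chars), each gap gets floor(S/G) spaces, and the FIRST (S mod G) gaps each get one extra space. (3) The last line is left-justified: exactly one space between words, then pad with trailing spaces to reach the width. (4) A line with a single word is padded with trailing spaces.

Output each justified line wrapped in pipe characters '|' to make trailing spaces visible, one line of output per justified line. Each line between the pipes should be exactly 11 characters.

Line 1: ['string'] (min_width=6, slack=5)
Line 2: ['valley'] (min_width=6, slack=5)
Line 3: ['kitchen'] (min_width=7, slack=4)
Line 4: ['clean'] (min_width=5, slack=6)
Line 5: ['bright', 'so'] (min_width=9, slack=2)
Line 6: ['robot', 'were'] (min_width=10, slack=1)
Line 7: ['curtain'] (min_width=7, slack=4)
Line 8: ['elephant'] (min_width=8, slack=3)
Line 9: ['sun', 'no', 'book'] (min_width=11, slack=0)
Line 10: ['algorithm'] (min_width=9, slack=2)
Line 11: ['dolphin'] (min_width=7, slack=4)
Line 12: ['rainbow'] (min_width=7, slack=4)

Answer: |string     |
|valley     |
|kitchen    |
|clean      |
|bright   so|
|robot  were|
|curtain    |
|elephant   |
|sun no book|
|algorithm  |
|dolphin    |
|rainbow    |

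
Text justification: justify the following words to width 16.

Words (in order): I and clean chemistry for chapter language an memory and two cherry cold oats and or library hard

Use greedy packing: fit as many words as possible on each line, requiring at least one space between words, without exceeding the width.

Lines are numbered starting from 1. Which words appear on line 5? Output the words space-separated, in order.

Line 1: ['I', 'and', 'clean'] (min_width=11, slack=5)
Line 2: ['chemistry', 'for'] (min_width=13, slack=3)
Line 3: ['chapter', 'language'] (min_width=16, slack=0)
Line 4: ['an', 'memory', 'and'] (min_width=13, slack=3)
Line 5: ['two', 'cherry', 'cold'] (min_width=15, slack=1)
Line 6: ['oats', 'and', 'or'] (min_width=11, slack=5)
Line 7: ['library', 'hard'] (min_width=12, slack=4)

Answer: two cherry cold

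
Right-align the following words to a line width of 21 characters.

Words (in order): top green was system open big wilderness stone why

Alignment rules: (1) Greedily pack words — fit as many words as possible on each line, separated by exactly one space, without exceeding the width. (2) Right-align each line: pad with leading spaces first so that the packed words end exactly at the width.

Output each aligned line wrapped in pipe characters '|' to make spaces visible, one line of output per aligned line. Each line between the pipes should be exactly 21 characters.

Line 1: ['top', 'green', 'was', 'system'] (min_width=20, slack=1)
Line 2: ['open', 'big', 'wilderness'] (min_width=19, slack=2)
Line 3: ['stone', 'why'] (min_width=9, slack=12)

Answer: | top green was system|
|  open big wilderness|
|            stone why|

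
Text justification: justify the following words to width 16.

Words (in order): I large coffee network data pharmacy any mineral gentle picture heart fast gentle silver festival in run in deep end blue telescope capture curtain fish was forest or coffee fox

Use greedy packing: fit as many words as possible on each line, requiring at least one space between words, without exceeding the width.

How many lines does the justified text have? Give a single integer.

Answer: 13

Derivation:
Line 1: ['I', 'large', 'coffee'] (min_width=14, slack=2)
Line 2: ['network', 'data'] (min_width=12, slack=4)
Line 3: ['pharmacy', 'any'] (min_width=12, slack=4)
Line 4: ['mineral', 'gentle'] (min_width=14, slack=2)
Line 5: ['picture', 'heart'] (min_width=13, slack=3)
Line 6: ['fast', 'gentle'] (min_width=11, slack=5)
Line 7: ['silver', 'festival'] (min_width=15, slack=1)
Line 8: ['in', 'run', 'in', 'deep'] (min_width=14, slack=2)
Line 9: ['end', 'blue'] (min_width=8, slack=8)
Line 10: ['telescope'] (min_width=9, slack=7)
Line 11: ['capture', 'curtain'] (min_width=15, slack=1)
Line 12: ['fish', 'was', 'forest'] (min_width=15, slack=1)
Line 13: ['or', 'coffee', 'fox'] (min_width=13, slack=3)
Total lines: 13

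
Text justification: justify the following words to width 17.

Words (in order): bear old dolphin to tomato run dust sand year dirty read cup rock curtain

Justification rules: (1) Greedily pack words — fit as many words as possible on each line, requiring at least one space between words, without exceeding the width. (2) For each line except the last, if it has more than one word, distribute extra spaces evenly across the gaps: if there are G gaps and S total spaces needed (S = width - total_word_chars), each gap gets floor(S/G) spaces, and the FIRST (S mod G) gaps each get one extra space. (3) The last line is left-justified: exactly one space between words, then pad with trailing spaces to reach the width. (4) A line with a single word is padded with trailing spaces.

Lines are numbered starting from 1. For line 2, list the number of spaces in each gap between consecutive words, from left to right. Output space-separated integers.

Answer: 3 3

Derivation:
Line 1: ['bear', 'old', 'dolphin'] (min_width=16, slack=1)
Line 2: ['to', 'tomato', 'run'] (min_width=13, slack=4)
Line 3: ['dust', 'sand', 'year'] (min_width=14, slack=3)
Line 4: ['dirty', 'read', 'cup'] (min_width=14, slack=3)
Line 5: ['rock', 'curtain'] (min_width=12, slack=5)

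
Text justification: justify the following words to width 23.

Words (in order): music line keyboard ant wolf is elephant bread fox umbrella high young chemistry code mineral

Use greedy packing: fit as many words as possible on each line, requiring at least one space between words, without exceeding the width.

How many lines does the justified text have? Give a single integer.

Answer: 4

Derivation:
Line 1: ['music', 'line', 'keyboard', 'ant'] (min_width=23, slack=0)
Line 2: ['wolf', 'is', 'elephant', 'bread'] (min_width=22, slack=1)
Line 3: ['fox', 'umbrella', 'high', 'young'] (min_width=23, slack=0)
Line 4: ['chemistry', 'code', 'mineral'] (min_width=22, slack=1)
Total lines: 4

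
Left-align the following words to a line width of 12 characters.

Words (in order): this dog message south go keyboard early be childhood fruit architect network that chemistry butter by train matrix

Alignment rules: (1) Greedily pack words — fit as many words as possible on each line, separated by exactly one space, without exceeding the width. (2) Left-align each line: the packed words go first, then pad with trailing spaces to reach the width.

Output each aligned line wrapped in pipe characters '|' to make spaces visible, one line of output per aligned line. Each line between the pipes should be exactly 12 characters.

Answer: |this dog    |
|message     |
|south go    |
|keyboard    |
|early be    |
|childhood   |
|fruit       |
|architect   |
|network that|
|chemistry   |
|butter by   |
|train matrix|

Derivation:
Line 1: ['this', 'dog'] (min_width=8, slack=4)
Line 2: ['message'] (min_width=7, slack=5)
Line 3: ['south', 'go'] (min_width=8, slack=4)
Line 4: ['keyboard'] (min_width=8, slack=4)
Line 5: ['early', 'be'] (min_width=8, slack=4)
Line 6: ['childhood'] (min_width=9, slack=3)
Line 7: ['fruit'] (min_width=5, slack=7)
Line 8: ['architect'] (min_width=9, slack=3)
Line 9: ['network', 'that'] (min_width=12, slack=0)
Line 10: ['chemistry'] (min_width=9, slack=3)
Line 11: ['butter', 'by'] (min_width=9, slack=3)
Line 12: ['train', 'matrix'] (min_width=12, slack=0)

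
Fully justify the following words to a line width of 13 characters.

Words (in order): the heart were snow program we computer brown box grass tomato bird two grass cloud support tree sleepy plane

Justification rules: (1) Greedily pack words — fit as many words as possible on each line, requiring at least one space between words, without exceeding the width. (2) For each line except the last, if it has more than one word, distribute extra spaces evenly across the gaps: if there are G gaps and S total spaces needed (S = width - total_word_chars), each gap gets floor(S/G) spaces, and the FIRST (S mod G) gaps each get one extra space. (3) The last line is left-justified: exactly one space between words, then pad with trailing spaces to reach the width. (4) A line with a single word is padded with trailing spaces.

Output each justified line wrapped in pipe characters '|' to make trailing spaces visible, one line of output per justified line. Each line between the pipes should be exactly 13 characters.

Line 1: ['the', 'heart'] (min_width=9, slack=4)
Line 2: ['were', 'snow'] (min_width=9, slack=4)
Line 3: ['program', 'we'] (min_width=10, slack=3)
Line 4: ['computer'] (min_width=8, slack=5)
Line 5: ['brown', 'box'] (min_width=9, slack=4)
Line 6: ['grass', 'tomato'] (min_width=12, slack=1)
Line 7: ['bird', 'two'] (min_width=8, slack=5)
Line 8: ['grass', 'cloud'] (min_width=11, slack=2)
Line 9: ['support', 'tree'] (min_width=12, slack=1)
Line 10: ['sleepy', 'plane'] (min_width=12, slack=1)

Answer: |the     heart|
|were     snow|
|program    we|
|computer     |
|brown     box|
|grass  tomato|
|bird      two|
|grass   cloud|
|support  tree|
|sleepy plane |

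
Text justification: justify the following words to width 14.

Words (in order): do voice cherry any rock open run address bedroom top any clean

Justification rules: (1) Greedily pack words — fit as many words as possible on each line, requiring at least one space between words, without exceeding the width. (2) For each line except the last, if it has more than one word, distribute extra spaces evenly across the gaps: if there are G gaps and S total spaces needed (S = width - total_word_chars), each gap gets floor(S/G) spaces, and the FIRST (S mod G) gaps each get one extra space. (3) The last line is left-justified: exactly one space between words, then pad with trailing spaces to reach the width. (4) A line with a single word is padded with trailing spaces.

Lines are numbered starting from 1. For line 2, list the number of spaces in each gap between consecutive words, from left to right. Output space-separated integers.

Line 1: ['do', 'voice'] (min_width=8, slack=6)
Line 2: ['cherry', 'any'] (min_width=10, slack=4)
Line 3: ['rock', 'open', 'run'] (min_width=13, slack=1)
Line 4: ['address'] (min_width=7, slack=7)
Line 5: ['bedroom', 'top'] (min_width=11, slack=3)
Line 6: ['any', 'clean'] (min_width=9, slack=5)

Answer: 5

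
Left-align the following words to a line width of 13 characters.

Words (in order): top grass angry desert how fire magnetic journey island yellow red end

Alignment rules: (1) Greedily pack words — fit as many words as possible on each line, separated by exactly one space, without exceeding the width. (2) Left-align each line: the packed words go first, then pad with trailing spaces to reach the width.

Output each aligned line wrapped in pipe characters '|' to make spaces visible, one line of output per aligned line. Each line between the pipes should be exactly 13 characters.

Answer: |top grass    |
|angry desert |
|how fire     |
|magnetic     |
|journey      |
|island yellow|
|red end      |

Derivation:
Line 1: ['top', 'grass'] (min_width=9, slack=4)
Line 2: ['angry', 'desert'] (min_width=12, slack=1)
Line 3: ['how', 'fire'] (min_width=8, slack=5)
Line 4: ['magnetic'] (min_width=8, slack=5)
Line 5: ['journey'] (min_width=7, slack=6)
Line 6: ['island', 'yellow'] (min_width=13, slack=0)
Line 7: ['red', 'end'] (min_width=7, slack=6)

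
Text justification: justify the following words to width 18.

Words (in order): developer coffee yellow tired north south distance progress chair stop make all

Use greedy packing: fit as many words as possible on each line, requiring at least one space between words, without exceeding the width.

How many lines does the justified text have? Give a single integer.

Answer: 5

Derivation:
Line 1: ['developer', 'coffee'] (min_width=16, slack=2)
Line 2: ['yellow', 'tired', 'north'] (min_width=18, slack=0)
Line 3: ['south', 'distance'] (min_width=14, slack=4)
Line 4: ['progress', 'chair'] (min_width=14, slack=4)
Line 5: ['stop', 'make', 'all'] (min_width=13, slack=5)
Total lines: 5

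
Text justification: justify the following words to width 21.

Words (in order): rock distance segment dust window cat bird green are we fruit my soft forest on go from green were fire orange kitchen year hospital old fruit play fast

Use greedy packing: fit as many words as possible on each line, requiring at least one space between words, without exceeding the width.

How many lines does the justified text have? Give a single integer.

Answer: 8

Derivation:
Line 1: ['rock', 'distance', 'segment'] (min_width=21, slack=0)
Line 2: ['dust', 'window', 'cat', 'bird'] (min_width=20, slack=1)
Line 3: ['green', 'are', 'we', 'fruit', 'my'] (min_width=21, slack=0)
Line 4: ['soft', 'forest', 'on', 'go'] (min_width=17, slack=4)
Line 5: ['from', 'green', 'were', 'fire'] (min_width=20, slack=1)
Line 6: ['orange', 'kitchen', 'year'] (min_width=19, slack=2)
Line 7: ['hospital', 'old', 'fruit'] (min_width=18, slack=3)
Line 8: ['play', 'fast'] (min_width=9, slack=12)
Total lines: 8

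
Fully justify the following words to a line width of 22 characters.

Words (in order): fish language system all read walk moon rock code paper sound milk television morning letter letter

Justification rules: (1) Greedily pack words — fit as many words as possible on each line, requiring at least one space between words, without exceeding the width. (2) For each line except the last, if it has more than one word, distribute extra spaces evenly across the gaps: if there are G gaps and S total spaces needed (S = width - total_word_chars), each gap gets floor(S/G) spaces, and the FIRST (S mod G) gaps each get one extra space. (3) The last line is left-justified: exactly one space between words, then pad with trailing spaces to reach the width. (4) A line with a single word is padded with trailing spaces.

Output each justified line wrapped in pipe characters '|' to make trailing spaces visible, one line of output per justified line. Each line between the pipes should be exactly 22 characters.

Line 1: ['fish', 'language', 'system'] (min_width=20, slack=2)
Line 2: ['all', 'read', 'walk', 'moon'] (min_width=18, slack=4)
Line 3: ['rock', 'code', 'paper', 'sound'] (min_width=21, slack=1)
Line 4: ['milk', 'television'] (min_width=15, slack=7)
Line 5: ['morning', 'letter', 'letter'] (min_width=21, slack=1)

Answer: |fish  language  system|
|all   read  walk  moon|
|rock  code paper sound|
|milk        television|
|morning letter letter |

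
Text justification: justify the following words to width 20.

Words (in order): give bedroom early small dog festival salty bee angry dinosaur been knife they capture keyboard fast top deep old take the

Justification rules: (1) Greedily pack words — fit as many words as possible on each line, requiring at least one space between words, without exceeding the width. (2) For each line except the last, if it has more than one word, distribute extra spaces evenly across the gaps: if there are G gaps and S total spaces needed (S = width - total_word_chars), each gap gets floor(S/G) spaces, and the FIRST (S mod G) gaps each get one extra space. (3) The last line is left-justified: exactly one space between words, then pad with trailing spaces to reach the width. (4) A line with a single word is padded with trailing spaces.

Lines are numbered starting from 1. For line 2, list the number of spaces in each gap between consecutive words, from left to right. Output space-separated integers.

Line 1: ['give', 'bedroom', 'early'] (min_width=18, slack=2)
Line 2: ['small', 'dog', 'festival'] (min_width=18, slack=2)
Line 3: ['salty', 'bee', 'angry'] (min_width=15, slack=5)
Line 4: ['dinosaur', 'been', 'knife'] (min_width=19, slack=1)
Line 5: ['they', 'capture'] (min_width=12, slack=8)
Line 6: ['keyboard', 'fast', 'top'] (min_width=17, slack=3)
Line 7: ['deep', 'old', 'take', 'the'] (min_width=17, slack=3)

Answer: 2 2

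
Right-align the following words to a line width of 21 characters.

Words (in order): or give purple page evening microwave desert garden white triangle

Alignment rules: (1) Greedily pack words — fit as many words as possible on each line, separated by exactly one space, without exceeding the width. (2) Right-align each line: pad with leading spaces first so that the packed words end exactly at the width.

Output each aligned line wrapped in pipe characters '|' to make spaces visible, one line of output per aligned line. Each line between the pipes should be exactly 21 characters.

Answer: |  or give purple page|
|    evening microwave|
|  desert garden white|
|             triangle|

Derivation:
Line 1: ['or', 'give', 'purple', 'page'] (min_width=19, slack=2)
Line 2: ['evening', 'microwave'] (min_width=17, slack=4)
Line 3: ['desert', 'garden', 'white'] (min_width=19, slack=2)
Line 4: ['triangle'] (min_width=8, slack=13)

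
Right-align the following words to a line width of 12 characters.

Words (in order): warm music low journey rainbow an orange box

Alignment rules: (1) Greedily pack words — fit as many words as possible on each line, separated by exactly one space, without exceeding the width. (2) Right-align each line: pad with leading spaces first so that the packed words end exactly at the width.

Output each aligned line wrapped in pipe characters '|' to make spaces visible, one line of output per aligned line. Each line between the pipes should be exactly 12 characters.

Answer: |  warm music|
| low journey|
|  rainbow an|
|  orange box|

Derivation:
Line 1: ['warm', 'music'] (min_width=10, slack=2)
Line 2: ['low', 'journey'] (min_width=11, slack=1)
Line 3: ['rainbow', 'an'] (min_width=10, slack=2)
Line 4: ['orange', 'box'] (min_width=10, slack=2)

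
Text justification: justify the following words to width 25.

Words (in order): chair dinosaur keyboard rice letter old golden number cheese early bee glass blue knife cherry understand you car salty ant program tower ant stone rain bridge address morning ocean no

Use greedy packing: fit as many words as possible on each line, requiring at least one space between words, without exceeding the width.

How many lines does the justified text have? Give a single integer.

Answer: 8

Derivation:
Line 1: ['chair', 'dinosaur', 'keyboard'] (min_width=23, slack=2)
Line 2: ['rice', 'letter', 'old', 'golden'] (min_width=22, slack=3)
Line 3: ['number', 'cheese', 'early', 'bee'] (min_width=23, slack=2)
Line 4: ['glass', 'blue', 'knife', 'cherry'] (min_width=23, slack=2)
Line 5: ['understand', 'you', 'car', 'salty'] (min_width=24, slack=1)
Line 6: ['ant', 'program', 'tower', 'ant'] (min_width=21, slack=4)
Line 7: ['stone', 'rain', 'bridge', 'address'] (min_width=25, slack=0)
Line 8: ['morning', 'ocean', 'no'] (min_width=16, slack=9)
Total lines: 8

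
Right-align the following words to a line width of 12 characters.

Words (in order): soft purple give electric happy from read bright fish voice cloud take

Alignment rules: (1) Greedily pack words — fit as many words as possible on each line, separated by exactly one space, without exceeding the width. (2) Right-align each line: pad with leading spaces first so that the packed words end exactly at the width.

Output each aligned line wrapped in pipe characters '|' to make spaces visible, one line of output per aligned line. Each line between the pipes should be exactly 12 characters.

Answer: | soft purple|
|        give|
|    electric|
|  happy from|
| read bright|
|  fish voice|
|  cloud take|

Derivation:
Line 1: ['soft', 'purple'] (min_width=11, slack=1)
Line 2: ['give'] (min_width=4, slack=8)
Line 3: ['electric'] (min_width=8, slack=4)
Line 4: ['happy', 'from'] (min_width=10, slack=2)
Line 5: ['read', 'bright'] (min_width=11, slack=1)
Line 6: ['fish', 'voice'] (min_width=10, slack=2)
Line 7: ['cloud', 'take'] (min_width=10, slack=2)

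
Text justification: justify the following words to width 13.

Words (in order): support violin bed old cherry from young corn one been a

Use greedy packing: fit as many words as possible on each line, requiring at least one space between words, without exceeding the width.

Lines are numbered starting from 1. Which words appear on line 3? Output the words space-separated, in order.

Answer: old cherry

Derivation:
Line 1: ['support'] (min_width=7, slack=6)
Line 2: ['violin', 'bed'] (min_width=10, slack=3)
Line 3: ['old', 'cherry'] (min_width=10, slack=3)
Line 4: ['from', 'young'] (min_width=10, slack=3)
Line 5: ['corn', 'one', 'been'] (min_width=13, slack=0)
Line 6: ['a'] (min_width=1, slack=12)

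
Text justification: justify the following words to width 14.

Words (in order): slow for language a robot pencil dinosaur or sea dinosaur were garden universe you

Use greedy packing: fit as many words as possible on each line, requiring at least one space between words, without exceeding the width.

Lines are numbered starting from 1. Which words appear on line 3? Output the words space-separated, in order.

Line 1: ['slow', 'for'] (min_width=8, slack=6)
Line 2: ['language', 'a'] (min_width=10, slack=4)
Line 3: ['robot', 'pencil'] (min_width=12, slack=2)
Line 4: ['dinosaur', 'or'] (min_width=11, slack=3)
Line 5: ['sea', 'dinosaur'] (min_width=12, slack=2)
Line 6: ['were', 'garden'] (min_width=11, slack=3)
Line 7: ['universe', 'you'] (min_width=12, slack=2)

Answer: robot pencil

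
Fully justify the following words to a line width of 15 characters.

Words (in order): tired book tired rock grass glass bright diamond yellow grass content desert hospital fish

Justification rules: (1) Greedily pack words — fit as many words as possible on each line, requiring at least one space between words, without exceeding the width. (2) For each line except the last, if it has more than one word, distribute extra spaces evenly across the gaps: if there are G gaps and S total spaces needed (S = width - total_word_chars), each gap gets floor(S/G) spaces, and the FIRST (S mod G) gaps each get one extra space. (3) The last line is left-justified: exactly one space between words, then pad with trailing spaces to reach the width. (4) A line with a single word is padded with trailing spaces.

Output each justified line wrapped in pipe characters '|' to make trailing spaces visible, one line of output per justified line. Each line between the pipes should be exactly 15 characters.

Answer: |tired      book|
|tired      rock|
|grass     glass|
|bright  diamond|
|yellow    grass|
|content  desert|
|hospital fish  |

Derivation:
Line 1: ['tired', 'book'] (min_width=10, slack=5)
Line 2: ['tired', 'rock'] (min_width=10, slack=5)
Line 3: ['grass', 'glass'] (min_width=11, slack=4)
Line 4: ['bright', 'diamond'] (min_width=14, slack=1)
Line 5: ['yellow', 'grass'] (min_width=12, slack=3)
Line 6: ['content', 'desert'] (min_width=14, slack=1)
Line 7: ['hospital', 'fish'] (min_width=13, slack=2)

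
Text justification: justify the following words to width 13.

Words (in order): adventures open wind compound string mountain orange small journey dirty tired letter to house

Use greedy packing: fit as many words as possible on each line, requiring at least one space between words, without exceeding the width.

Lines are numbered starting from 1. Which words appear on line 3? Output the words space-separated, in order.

Answer: compound

Derivation:
Line 1: ['adventures'] (min_width=10, slack=3)
Line 2: ['open', 'wind'] (min_width=9, slack=4)
Line 3: ['compound'] (min_width=8, slack=5)
Line 4: ['string'] (min_width=6, slack=7)
Line 5: ['mountain'] (min_width=8, slack=5)
Line 6: ['orange', 'small'] (min_width=12, slack=1)
Line 7: ['journey', 'dirty'] (min_width=13, slack=0)
Line 8: ['tired', 'letter'] (min_width=12, slack=1)
Line 9: ['to', 'house'] (min_width=8, slack=5)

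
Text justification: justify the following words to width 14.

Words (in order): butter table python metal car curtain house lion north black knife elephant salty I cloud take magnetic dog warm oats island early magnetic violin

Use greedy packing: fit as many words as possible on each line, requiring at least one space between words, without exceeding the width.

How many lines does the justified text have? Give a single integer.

Line 1: ['butter', 'table'] (min_width=12, slack=2)
Line 2: ['python', 'metal'] (min_width=12, slack=2)
Line 3: ['car', 'curtain'] (min_width=11, slack=3)
Line 4: ['house', 'lion'] (min_width=10, slack=4)
Line 5: ['north', 'black'] (min_width=11, slack=3)
Line 6: ['knife', 'elephant'] (min_width=14, slack=0)
Line 7: ['salty', 'I', 'cloud'] (min_width=13, slack=1)
Line 8: ['take', 'magnetic'] (min_width=13, slack=1)
Line 9: ['dog', 'warm', 'oats'] (min_width=13, slack=1)
Line 10: ['island', 'early'] (min_width=12, slack=2)
Line 11: ['magnetic'] (min_width=8, slack=6)
Line 12: ['violin'] (min_width=6, slack=8)
Total lines: 12

Answer: 12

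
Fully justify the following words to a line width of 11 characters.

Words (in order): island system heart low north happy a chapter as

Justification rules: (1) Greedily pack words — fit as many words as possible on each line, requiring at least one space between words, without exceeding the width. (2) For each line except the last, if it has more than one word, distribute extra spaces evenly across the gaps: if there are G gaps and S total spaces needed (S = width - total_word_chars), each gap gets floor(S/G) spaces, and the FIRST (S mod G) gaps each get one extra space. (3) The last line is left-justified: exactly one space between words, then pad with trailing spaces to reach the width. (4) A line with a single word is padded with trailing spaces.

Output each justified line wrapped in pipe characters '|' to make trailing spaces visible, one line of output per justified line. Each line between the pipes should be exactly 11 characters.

Line 1: ['island'] (min_width=6, slack=5)
Line 2: ['system'] (min_width=6, slack=5)
Line 3: ['heart', 'low'] (min_width=9, slack=2)
Line 4: ['north', 'happy'] (min_width=11, slack=0)
Line 5: ['a', 'chapter'] (min_width=9, slack=2)
Line 6: ['as'] (min_width=2, slack=9)

Answer: |island     |
|system     |
|heart   low|
|north happy|
|a   chapter|
|as         |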